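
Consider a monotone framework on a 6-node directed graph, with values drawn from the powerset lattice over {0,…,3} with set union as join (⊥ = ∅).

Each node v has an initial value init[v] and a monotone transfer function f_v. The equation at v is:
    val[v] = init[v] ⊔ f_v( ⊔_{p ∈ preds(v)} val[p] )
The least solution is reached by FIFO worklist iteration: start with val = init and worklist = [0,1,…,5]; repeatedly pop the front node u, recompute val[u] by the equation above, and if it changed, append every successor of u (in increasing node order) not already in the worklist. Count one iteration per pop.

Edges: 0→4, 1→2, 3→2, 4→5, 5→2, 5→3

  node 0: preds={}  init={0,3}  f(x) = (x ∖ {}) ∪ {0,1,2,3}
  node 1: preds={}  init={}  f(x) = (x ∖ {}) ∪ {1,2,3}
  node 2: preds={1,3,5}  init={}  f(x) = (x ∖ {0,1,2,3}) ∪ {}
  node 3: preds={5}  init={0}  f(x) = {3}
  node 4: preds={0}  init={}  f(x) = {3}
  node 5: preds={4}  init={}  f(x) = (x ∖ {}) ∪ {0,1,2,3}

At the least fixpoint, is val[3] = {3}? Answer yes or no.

Trace (8 dequeues):
  [1] u=0 | in {} | out {0,1,2,3} | prev {0,3} | push {}
  [2] u=1 | in {} | out {1,2,3} | prev {} | push {}
  [3] u=2 | in {0,1,2,3} | out {} | ==
  [4] u=3 | in {} | out {0,3} | prev {0} | push {2}
  [5] u=4 | in {0,1,2,3} | out {3} | prev {} | push {}
  [6] u=5 | in {3} | out {0,1,2,3} | prev {} | push {3}
  [7] u=2 | in {0,1,2,3} | out {} | ==
  [8] u=3 | in {0,1,2,3} | out {0,3} | ==

Converged values:
  [0] {0,1,2,3}
  [1] {1,2,3}
  [2] {}
  [3] {0,3}
  [4] {3}
  [5] {0,1,2,3}

no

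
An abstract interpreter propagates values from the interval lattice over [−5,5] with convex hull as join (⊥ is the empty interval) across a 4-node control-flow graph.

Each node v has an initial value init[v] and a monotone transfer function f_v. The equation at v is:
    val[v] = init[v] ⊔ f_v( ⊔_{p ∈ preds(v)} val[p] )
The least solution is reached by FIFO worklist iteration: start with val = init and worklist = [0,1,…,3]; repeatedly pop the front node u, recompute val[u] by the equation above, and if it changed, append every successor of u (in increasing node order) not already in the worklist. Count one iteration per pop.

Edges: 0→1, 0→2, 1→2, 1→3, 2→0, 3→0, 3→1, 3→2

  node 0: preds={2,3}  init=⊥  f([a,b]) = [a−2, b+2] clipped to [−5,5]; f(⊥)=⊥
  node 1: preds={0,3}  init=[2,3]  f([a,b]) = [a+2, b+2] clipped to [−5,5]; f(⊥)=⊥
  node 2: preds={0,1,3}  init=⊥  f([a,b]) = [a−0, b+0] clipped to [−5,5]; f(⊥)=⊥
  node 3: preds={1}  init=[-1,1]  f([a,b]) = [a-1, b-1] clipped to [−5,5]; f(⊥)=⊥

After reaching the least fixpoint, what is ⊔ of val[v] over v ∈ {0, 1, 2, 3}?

Trace (11 dequeues):
  [1] u=0 | in [-1,1] | out [-3,3] | prev ⊥ | push {}
  [2] u=1 | in [-3,3] | out [-1,5] | prev [2,3] | push {}
  [3] u=2 | in [-3,5] | out [-3,5] | prev ⊥ | push {0}
  [4] u=3 | in [-1,5] | out [-2,4] | prev [-1,1] | push {1,2}
  [5] u=0 | in [-3,5] | out [-5,5] | prev [-3,3] | push {}
  [6] u=1 | in [-5,5] | out [-3,5] | prev [-1,5] | push {3}
  [7] u=2 | in [-5,5] | out [-5,5] | prev [-3,5] | push {0}
  [8] u=3 | in [-3,5] | out [-4,4] | prev [-2,4] | push {1,2}
  [9] u=0 | in [-5,5] | out [-5,5] | ==
  [10] u=1 | in [-5,5] | out [-3,5] | ==
  [11] u=2 | in [-5,5] | out [-5,5] | ==

Converged values:
  [0] [-5,5]
  [1] [-3,5]
  [2] [-5,5]
  [3] [-4,4]

[-5,5]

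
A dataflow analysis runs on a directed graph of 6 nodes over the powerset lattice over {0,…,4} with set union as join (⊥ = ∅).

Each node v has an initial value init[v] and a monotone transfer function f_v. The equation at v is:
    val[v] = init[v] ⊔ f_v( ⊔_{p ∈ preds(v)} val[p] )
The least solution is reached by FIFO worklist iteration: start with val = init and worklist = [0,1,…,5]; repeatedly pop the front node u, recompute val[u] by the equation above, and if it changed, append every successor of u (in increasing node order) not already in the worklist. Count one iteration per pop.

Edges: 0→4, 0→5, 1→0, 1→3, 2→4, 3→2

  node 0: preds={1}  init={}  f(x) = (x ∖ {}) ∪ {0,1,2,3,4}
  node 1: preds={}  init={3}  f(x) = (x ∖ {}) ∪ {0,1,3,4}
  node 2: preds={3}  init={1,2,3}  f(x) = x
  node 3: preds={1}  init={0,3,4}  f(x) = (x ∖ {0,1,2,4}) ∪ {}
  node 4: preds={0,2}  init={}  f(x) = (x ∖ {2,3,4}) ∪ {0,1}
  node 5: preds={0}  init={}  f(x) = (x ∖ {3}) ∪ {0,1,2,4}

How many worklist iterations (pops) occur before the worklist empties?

Iteration log — 7 steps:
  step 1. node 0  ⊔preds={3}  new={0,1,2,3,4}  old={}  +wl: 
  step 2. node 1  ⊔preds={}  new={0,1,3,4}  old={3}  +wl: 0
  step 3. node 2  ⊔preds={0,3,4}  new={0,1,2,3,4}  old={1,2,3}  +wl: 
  step 4. node 3  ⊔preds={0,1,3,4}  new={0,3,4}  stable
  step 5. node 4  ⊔preds={0,1,2,3,4}  new={0,1}  old={}  +wl: 
  step 6. node 5  ⊔preds={0,1,2,3,4}  new={0,1,2,4}  old={}  +wl: 
  step 7. node 0  ⊔preds={0,1,3,4}  new={0,1,2,3,4}  stable

Least fixpoint reached:
  node 0: {0,1,2,3,4}
  node 1: {0,1,3,4}
  node 2: {0,1,2,3,4}
  node 3: {0,3,4}
  node 4: {0,1}
  node 5: {0,1,2,4}

7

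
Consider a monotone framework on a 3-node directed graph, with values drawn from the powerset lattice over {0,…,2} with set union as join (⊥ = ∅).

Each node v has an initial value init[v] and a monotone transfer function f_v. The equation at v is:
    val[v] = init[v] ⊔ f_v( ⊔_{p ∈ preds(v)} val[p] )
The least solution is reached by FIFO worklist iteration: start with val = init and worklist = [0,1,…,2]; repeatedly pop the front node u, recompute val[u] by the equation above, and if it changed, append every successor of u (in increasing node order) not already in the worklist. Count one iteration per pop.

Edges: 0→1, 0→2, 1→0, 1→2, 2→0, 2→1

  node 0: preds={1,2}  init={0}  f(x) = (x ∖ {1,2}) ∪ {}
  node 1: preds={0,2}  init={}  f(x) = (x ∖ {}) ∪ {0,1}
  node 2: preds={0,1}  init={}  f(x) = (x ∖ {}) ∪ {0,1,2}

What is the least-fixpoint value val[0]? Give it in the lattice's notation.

{0}

Worklist (7 pops):
  #1 pop 0: in={} → {0} (no change)
  #2 pop 1: in={0} → {0,1} (was {}); enqueue [0]
  #3 pop 2: in={0,1} → {0,1,2} (was {}); enqueue [1]
  #4 pop 0: in={0,1,2} → {0} (no change)
  #5 pop 1: in={0,1,2} → {0,1,2} (was {0,1}); enqueue [0,2]
  #6 pop 0: in={0,1,2} → {0} (no change)
  #7 pop 2: in={0,1,2} → {0,1,2} (no change)

Fixpoint:
  val[0] = {0}
  val[1] = {0,1,2}
  val[2] = {0,1,2}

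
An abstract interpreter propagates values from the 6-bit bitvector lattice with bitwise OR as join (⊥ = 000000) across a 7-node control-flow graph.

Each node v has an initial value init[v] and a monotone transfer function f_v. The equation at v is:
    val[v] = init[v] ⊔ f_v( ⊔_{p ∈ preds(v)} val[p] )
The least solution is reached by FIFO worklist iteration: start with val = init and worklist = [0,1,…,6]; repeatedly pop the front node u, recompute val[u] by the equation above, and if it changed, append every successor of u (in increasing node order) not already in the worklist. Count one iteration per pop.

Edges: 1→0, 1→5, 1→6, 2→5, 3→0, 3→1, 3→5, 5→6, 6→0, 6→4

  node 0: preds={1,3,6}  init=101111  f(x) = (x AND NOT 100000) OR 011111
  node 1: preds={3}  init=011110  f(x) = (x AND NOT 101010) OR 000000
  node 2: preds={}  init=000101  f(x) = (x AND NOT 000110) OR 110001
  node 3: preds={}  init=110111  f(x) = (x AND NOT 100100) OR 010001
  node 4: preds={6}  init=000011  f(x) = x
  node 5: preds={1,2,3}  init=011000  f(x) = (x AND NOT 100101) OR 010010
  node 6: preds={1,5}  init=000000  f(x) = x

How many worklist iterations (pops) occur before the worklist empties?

9

Worklist (9 pops):
  #1 pop 0: in=111111 → 111111 (was 101111); enqueue []
  #2 pop 1: in=110111 → 011111 (was 011110); enqueue [0]
  #3 pop 2: in=000000 → 110101 (was 000101); enqueue []
  #4 pop 3: in=000000 → 110111 (no change)
  #5 pop 4: in=000000 → 000011 (no change)
  #6 pop 5: in=111111 → 011010 (was 011000); enqueue []
  #7 pop 6: in=011111 → 011111 (was 000000); enqueue [4]
  #8 pop 0: in=111111 → 111111 (no change)
  #9 pop 4: in=011111 → 011111 (was 000011); enqueue []

Fixpoint:
  val[0] = 111111
  val[1] = 011111
  val[2] = 110101
  val[3] = 110111
  val[4] = 011111
  val[5] = 011010
  val[6] = 011111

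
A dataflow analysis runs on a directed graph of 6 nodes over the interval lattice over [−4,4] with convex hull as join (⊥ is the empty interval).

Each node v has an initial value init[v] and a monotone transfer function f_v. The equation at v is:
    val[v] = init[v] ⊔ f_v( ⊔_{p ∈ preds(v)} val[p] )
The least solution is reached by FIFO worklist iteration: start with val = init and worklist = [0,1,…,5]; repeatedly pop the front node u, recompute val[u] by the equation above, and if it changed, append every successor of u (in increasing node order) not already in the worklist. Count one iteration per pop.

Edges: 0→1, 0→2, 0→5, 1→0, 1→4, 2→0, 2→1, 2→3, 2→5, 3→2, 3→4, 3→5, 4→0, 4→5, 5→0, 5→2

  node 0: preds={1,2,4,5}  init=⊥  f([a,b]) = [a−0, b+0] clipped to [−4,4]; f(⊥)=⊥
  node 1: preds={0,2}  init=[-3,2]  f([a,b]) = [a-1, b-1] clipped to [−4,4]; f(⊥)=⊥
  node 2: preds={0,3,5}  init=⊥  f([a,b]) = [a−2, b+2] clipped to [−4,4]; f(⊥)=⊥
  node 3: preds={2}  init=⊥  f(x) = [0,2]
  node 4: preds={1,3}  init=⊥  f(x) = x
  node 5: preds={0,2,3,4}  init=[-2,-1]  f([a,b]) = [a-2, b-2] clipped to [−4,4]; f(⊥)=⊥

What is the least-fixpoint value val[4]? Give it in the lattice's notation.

Trace (14 dequeues):
  [1] u=0 | in [-3,2] | out [-3,2] | prev ⊥ | push {}
  [2] u=1 | in [-3,2] | out [-4,2] | prev [-3,2] | push {0}
  [3] u=2 | in [-3,2] | out [-4,4] | prev ⊥ | push {1}
  [4] u=3 | in [-4,4] | out [0,2] | prev ⊥ | push {2}
  [5] u=4 | in [-4,2] | out [-4,2] | prev ⊥ | push {}
  [6] u=5 | in [-4,4] | out [-4,2] | prev [-2,-1] | push {}
  [7] u=0 | in [-4,4] | out [-4,4] | prev [-3,2] | push {5}
  [8] u=1 | in [-4,4] | out [-4,3] | prev [-4,2] | push {0,4}
  [9] u=2 | in [-4,4] | out [-4,4] | ==
  [10] u=5 | in [-4,4] | out [-4,2] | ==
  [11] u=0 | in [-4,4] | out [-4,4] | ==
  [12] u=4 | in [-4,3] | out [-4,3] | prev [-4,2] | push {0,5}
  [13] u=0 | in [-4,4] | out [-4,4] | ==
  [14] u=5 | in [-4,4] | out [-4,2] | ==

Converged values:
  [0] [-4,4]
  [1] [-4,3]
  [2] [-4,4]
  [3] [0,2]
  [4] [-4,3]
  [5] [-4,2]

[-4,3]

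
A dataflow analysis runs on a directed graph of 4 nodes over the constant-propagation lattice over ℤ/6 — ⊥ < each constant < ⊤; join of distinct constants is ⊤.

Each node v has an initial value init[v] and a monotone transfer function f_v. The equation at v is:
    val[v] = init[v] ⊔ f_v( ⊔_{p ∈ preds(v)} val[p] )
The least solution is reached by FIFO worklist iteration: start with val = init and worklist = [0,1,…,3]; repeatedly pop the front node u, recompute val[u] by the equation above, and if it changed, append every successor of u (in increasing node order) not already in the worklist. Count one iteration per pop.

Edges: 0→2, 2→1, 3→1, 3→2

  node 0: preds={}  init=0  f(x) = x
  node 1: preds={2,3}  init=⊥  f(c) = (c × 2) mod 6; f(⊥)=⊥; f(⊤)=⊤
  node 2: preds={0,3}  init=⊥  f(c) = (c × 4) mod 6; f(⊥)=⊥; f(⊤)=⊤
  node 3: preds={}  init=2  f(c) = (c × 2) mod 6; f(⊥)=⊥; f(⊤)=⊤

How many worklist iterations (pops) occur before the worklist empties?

5

Worklist (5 pops):
  #1 pop 0: in=⊥ → 0 (no change)
  #2 pop 1: in=2 → 4 (was ⊥); enqueue []
  #3 pop 2: in=⊤ → ⊤ (was ⊥); enqueue [1]
  #4 pop 3: in=⊥ → 2 (no change)
  #5 pop 1: in=⊤ → ⊤ (was 4); enqueue []

Fixpoint:
  val[0] = 0
  val[1] = ⊤
  val[2] = ⊤
  val[3] = 2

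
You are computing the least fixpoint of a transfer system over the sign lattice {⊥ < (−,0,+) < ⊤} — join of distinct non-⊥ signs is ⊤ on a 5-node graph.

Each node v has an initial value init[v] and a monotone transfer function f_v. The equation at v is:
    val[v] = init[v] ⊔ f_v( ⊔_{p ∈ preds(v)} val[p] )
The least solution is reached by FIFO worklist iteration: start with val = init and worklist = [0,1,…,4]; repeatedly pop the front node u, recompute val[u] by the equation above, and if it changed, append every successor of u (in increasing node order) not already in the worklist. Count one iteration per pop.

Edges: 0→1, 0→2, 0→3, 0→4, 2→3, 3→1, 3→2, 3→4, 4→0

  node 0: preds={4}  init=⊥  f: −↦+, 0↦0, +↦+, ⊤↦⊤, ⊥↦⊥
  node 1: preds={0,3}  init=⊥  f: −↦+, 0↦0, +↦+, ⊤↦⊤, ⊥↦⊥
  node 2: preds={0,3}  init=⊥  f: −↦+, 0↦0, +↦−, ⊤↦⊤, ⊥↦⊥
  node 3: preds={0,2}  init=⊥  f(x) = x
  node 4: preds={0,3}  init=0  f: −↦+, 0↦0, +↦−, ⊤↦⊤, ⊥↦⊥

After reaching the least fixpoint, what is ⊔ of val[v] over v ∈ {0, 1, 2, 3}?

Worklist (7 pops):
  #1 pop 0: in=0 → 0 (was ⊥); enqueue []
  #2 pop 1: in=0 → 0 (was ⊥); enqueue []
  #3 pop 2: in=0 → 0 (was ⊥); enqueue []
  #4 pop 3: in=0 → 0 (was ⊥); enqueue [1,2]
  #5 pop 4: in=0 → 0 (no change)
  #6 pop 1: in=0 → 0 (no change)
  #7 pop 2: in=0 → 0 (no change)

Fixpoint:
  val[0] = 0
  val[1] = 0
  val[2] = 0
  val[3] = 0
  val[4] = 0

0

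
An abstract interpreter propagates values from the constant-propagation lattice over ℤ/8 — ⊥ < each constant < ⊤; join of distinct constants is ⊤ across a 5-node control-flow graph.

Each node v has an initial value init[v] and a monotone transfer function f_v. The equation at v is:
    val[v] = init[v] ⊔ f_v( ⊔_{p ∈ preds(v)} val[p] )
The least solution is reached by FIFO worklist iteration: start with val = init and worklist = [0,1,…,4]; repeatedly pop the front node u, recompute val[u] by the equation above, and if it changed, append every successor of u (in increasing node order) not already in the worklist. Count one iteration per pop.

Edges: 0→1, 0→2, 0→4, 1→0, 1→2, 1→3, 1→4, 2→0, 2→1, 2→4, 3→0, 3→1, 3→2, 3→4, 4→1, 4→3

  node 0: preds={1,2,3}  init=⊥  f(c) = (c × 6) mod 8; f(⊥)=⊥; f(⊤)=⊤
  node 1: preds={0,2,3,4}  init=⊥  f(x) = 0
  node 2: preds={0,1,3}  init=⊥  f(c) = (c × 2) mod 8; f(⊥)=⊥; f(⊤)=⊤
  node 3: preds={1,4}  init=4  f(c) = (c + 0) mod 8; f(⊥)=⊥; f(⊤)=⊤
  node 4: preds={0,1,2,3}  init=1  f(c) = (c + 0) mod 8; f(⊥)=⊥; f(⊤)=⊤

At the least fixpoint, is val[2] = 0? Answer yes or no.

no

Iteration log — 10 steps:
  step 1. node 0  ⊔preds=4  new=0  old=⊥  +wl: 
  step 2. node 1  ⊔preds=⊤  new=0  old=⊥  +wl: 0
  step 3. node 2  ⊔preds=⊤  new=⊤  old=⊥  +wl: 1
  step 4. node 3  ⊔preds=⊤  new=⊤  old=4  +wl: 2
  step 5. node 4  ⊔preds=⊤  new=⊤  old=1  +wl: 3
  step 6. node 0  ⊔preds=⊤  new=⊤  old=0  +wl: 4
  step 7. node 1  ⊔preds=⊤  new=0  stable
  step 8. node 2  ⊔preds=⊤  new=⊤  stable
  step 9. node 3  ⊔preds=⊤  new=⊤  stable
  step 10. node 4  ⊔preds=⊤  new=⊤  stable

Least fixpoint reached:
  node 0: ⊤
  node 1: 0
  node 2: ⊤
  node 3: ⊤
  node 4: ⊤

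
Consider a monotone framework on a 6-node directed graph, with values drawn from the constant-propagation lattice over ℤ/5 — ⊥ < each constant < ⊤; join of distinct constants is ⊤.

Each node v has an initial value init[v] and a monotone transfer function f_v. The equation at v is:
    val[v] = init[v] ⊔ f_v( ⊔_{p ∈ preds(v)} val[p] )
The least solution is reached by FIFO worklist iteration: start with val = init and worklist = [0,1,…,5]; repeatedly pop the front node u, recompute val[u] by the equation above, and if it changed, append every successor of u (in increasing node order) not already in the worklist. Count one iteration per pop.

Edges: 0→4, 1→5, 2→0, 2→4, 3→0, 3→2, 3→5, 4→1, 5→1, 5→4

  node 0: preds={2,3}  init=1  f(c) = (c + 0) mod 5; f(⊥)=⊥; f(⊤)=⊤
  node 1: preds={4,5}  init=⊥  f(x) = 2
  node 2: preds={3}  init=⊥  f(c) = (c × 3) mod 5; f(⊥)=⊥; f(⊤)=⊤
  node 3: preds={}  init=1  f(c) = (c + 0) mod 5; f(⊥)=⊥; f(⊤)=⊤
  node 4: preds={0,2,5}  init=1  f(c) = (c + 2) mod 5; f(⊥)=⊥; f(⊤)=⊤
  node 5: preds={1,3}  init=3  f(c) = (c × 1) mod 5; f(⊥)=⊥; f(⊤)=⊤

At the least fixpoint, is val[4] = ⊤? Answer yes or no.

yes

Trace (9 dequeues):
  [1] u=0 | in 1 | out 1 | ==
  [2] u=1 | in ⊤ | out 2 | prev ⊥ | push {}
  [3] u=2 | in 1 | out 3 | prev ⊥ | push {0}
  [4] u=3 | in ⊥ | out 1 | ==
  [5] u=4 | in ⊤ | out ⊤ | prev 1 | push {1}
  [6] u=5 | in ⊤ | out ⊤ | prev 3 | push {4}
  [7] u=0 | in ⊤ | out ⊤ | prev 1 | push {}
  [8] u=1 | in ⊤ | out 2 | ==
  [9] u=4 | in ⊤ | out ⊤ | ==

Converged values:
  [0] ⊤
  [1] 2
  [2] 3
  [3] 1
  [4] ⊤
  [5] ⊤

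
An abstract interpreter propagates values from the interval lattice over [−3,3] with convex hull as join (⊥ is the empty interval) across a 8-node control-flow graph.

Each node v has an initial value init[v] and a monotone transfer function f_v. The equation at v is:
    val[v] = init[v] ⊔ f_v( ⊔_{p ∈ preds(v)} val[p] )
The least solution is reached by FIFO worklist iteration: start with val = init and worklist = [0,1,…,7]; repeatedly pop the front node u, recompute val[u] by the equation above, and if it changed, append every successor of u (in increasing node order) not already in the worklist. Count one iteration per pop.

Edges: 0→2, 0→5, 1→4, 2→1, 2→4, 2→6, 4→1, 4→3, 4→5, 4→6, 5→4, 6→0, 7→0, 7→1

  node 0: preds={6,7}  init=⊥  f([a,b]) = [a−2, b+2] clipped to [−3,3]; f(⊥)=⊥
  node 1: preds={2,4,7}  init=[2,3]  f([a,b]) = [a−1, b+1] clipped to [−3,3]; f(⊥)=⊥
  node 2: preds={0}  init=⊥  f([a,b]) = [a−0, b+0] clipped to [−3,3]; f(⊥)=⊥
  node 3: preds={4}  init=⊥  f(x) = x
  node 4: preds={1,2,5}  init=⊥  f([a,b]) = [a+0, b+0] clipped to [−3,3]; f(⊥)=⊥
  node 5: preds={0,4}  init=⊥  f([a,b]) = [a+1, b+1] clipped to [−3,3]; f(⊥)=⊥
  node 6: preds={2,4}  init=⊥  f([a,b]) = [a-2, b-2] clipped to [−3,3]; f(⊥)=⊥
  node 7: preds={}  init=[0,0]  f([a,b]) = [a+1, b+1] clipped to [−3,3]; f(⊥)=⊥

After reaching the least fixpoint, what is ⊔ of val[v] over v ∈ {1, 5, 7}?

[-3,3]

Trace (20 dequeues):
  [1] u=0 | in [0,0] | out [-2,2] | prev ⊥ | push {}
  [2] u=1 | in [0,0] | out [-1,3] | prev [2,3] | push {}
  [3] u=2 | in [-2,2] | out [-2,2] | prev ⊥ | push {1}
  [4] u=3 | in ⊥ | out ⊥ | ==
  [5] u=4 | in [-2,3] | out [-2,3] | prev ⊥ | push {3}
  [6] u=5 | in [-2,3] | out [-1,3] | prev ⊥ | push {4}
  [7] u=6 | in [-2,3] | out [-3,1] | prev ⊥ | push {0}
  [8] u=7 | in ⊥ | out [0,0] | ==
  [9] u=1 | in [-2,3] | out [-3,3] | prev [-1,3] | push {}
  [10] u=3 | in [-2,3] | out [-2,3] | prev ⊥ | push {}
  [11] u=4 | in [-3,3] | out [-3,3] | prev [-2,3] | push {1,3,5,6}
  [12] u=0 | in [-3,1] | out [-3,3] | prev [-2,2] | push {2}
  [13] u=1 | in [-3,3] | out [-3,3] | ==
  [14] u=3 | in [-3,3] | out [-3,3] | prev [-2,3] | push {}
  [15] u=5 | in [-3,3] | out [-2,3] | prev [-1,3] | push {4}
  [16] u=6 | in [-3,3] | out [-3,1] | ==
  [17] u=2 | in [-3,3] | out [-3,3] | prev [-2,2] | push {1,6}
  [18] u=4 | in [-3,3] | out [-3,3] | ==
  [19] u=1 | in [-3,3] | out [-3,3] | ==
  [20] u=6 | in [-3,3] | out [-3,1] | ==

Converged values:
  [0] [-3,3]
  [1] [-3,3]
  [2] [-3,3]
  [3] [-3,3]
  [4] [-3,3]
  [5] [-2,3]
  [6] [-3,1]
  [7] [0,0]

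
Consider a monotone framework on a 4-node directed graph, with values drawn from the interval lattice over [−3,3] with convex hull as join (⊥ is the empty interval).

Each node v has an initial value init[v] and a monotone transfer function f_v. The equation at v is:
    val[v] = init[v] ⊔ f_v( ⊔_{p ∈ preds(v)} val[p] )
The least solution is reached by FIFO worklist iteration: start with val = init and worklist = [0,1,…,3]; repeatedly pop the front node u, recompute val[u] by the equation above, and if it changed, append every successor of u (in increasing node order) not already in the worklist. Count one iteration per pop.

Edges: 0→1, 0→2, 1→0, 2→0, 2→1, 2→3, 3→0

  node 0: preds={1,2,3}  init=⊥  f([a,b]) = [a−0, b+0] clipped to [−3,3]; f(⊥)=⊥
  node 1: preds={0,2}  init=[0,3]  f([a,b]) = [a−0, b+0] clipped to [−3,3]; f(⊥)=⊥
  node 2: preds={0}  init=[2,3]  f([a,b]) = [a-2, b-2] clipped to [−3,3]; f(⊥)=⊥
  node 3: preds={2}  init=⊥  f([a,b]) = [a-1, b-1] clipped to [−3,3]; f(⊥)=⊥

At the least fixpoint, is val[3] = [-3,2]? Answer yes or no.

Worklist (10 pops):
  #1 pop 0: in=[0,3] → [0,3] (was ⊥); enqueue []
  #2 pop 1: in=[0,3] → [0,3] (no change)
  #3 pop 2: in=[0,3] → [-2,3] (was [2,3]); enqueue [0,1]
  #4 pop 3: in=[-2,3] → [-3,2] (was ⊥); enqueue []
  #5 pop 0: in=[-3,3] → [-3,3] (was [0,3]); enqueue [2]
  #6 pop 1: in=[-3,3] → [-3,3] (was [0,3]); enqueue [0]
  #7 pop 2: in=[-3,3] → [-3,3] (was [-2,3]); enqueue [1,3]
  #8 pop 0: in=[-3,3] → [-3,3] (no change)
  #9 pop 1: in=[-3,3] → [-3,3] (no change)
  #10 pop 3: in=[-3,3] → [-3,2] (no change)

Fixpoint:
  val[0] = [-3,3]
  val[1] = [-3,3]
  val[2] = [-3,3]
  val[3] = [-3,2]

yes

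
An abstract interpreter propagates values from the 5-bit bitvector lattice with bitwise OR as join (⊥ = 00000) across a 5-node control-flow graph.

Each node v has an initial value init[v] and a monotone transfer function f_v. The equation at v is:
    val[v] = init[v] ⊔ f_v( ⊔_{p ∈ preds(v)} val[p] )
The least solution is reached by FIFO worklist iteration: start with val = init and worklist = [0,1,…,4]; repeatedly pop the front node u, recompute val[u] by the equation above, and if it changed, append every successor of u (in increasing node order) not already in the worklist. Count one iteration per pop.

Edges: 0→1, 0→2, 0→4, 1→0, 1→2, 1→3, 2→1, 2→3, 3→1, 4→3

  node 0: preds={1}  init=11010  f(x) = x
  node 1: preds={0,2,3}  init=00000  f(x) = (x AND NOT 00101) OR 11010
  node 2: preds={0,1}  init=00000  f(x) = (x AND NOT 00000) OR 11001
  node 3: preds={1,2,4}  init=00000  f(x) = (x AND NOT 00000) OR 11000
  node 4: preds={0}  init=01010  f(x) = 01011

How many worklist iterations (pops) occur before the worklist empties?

8

Worklist (8 pops):
  #1 pop 0: in=00000 → 11010 (no change)
  #2 pop 1: in=11010 → 11010 (was 00000); enqueue [0]
  #3 pop 2: in=11010 → 11011 (was 00000); enqueue [1]
  #4 pop 3: in=11011 → 11011 (was 00000); enqueue []
  #5 pop 4: in=11010 → 01011 (was 01010); enqueue [3]
  #6 pop 0: in=11010 → 11010 (no change)
  #7 pop 1: in=11011 → 11010 (no change)
  #8 pop 3: in=11011 → 11011 (no change)

Fixpoint:
  val[0] = 11010
  val[1] = 11010
  val[2] = 11011
  val[3] = 11011
  val[4] = 01011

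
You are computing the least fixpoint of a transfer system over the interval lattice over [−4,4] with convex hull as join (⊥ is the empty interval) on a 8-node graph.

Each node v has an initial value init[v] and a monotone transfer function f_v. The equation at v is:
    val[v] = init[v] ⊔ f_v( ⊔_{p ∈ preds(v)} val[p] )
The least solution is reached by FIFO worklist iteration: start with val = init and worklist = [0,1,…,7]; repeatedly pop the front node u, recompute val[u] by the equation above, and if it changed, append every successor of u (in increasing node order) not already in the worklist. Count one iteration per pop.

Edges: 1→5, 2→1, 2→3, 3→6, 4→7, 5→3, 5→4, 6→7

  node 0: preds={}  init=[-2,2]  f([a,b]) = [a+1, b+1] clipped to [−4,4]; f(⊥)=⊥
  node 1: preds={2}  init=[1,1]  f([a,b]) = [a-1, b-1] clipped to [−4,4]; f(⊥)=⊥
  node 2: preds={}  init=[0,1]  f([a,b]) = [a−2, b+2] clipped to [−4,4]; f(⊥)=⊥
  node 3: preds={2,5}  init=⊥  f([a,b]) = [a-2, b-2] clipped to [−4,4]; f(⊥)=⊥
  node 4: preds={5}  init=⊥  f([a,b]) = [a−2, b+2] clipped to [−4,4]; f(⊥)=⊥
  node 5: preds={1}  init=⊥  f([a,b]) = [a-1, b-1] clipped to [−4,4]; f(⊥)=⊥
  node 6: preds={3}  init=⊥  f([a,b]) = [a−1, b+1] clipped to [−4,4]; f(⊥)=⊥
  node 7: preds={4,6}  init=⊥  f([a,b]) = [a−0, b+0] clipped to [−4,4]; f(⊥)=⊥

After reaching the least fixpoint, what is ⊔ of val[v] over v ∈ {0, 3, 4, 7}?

Trace (12 dequeues):
  [1] u=0 | in ⊥ | out [-2,2] | ==
  [2] u=1 | in [0,1] | out [-1,1] | prev [1,1] | push {}
  [3] u=2 | in ⊥ | out [0,1] | ==
  [4] u=3 | in [0,1] | out [-2,-1] | prev ⊥ | push {}
  [5] u=4 | in ⊥ | out ⊥ | ==
  [6] u=5 | in [-1,1] | out [-2,0] | prev ⊥ | push {3,4}
  [7] u=6 | in [-2,-1] | out [-3,0] | prev ⊥ | push {}
  [8] u=7 | in [-3,0] | out [-3,0] | prev ⊥ | push {}
  [9] u=3 | in [-2,1] | out [-4,-1] | prev [-2,-1] | push {6}
  [10] u=4 | in [-2,0] | out [-4,2] | prev ⊥ | push {7}
  [11] u=6 | in [-4,-1] | out [-4,0] | prev [-3,0] | push {}
  [12] u=7 | in [-4,2] | out [-4,2] | prev [-3,0] | push {}

Converged values:
  [0] [-2,2]
  [1] [-1,1]
  [2] [0,1]
  [3] [-4,-1]
  [4] [-4,2]
  [5] [-2,0]
  [6] [-4,0]
  [7] [-4,2]

[-4,2]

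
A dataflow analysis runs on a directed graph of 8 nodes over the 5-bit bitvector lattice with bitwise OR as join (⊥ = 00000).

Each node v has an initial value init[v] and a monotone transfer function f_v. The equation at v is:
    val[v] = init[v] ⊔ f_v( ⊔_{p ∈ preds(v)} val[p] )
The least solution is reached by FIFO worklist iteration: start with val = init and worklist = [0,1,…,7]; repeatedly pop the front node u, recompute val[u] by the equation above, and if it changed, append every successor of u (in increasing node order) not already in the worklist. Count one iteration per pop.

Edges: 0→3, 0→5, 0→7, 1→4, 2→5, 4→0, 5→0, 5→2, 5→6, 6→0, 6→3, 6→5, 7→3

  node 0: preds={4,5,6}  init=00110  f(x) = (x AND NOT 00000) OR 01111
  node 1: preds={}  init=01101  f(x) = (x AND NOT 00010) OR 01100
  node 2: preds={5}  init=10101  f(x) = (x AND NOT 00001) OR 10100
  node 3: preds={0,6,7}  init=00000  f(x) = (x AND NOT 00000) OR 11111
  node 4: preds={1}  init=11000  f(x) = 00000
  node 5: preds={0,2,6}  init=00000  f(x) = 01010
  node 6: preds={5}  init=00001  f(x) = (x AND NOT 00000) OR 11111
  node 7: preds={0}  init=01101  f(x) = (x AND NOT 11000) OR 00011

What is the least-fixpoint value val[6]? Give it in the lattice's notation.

Iteration log — 12 steps:
  step 1. node 0  ⊔preds=11001  new=11111  old=00110  +wl: 
  step 2. node 1  ⊔preds=00000  new=01101  stable
  step 3. node 2  ⊔preds=00000  new=10101  stable
  step 4. node 3  ⊔preds=11111  new=11111  old=00000  +wl: 
  step 5. node 4  ⊔preds=01101  new=11000  stable
  step 6. node 5  ⊔preds=11111  new=01010  old=00000  +wl: 0,2
  step 7. node 6  ⊔preds=01010  new=11111  old=00001  +wl: 3,5
  step 8. node 7  ⊔preds=11111  new=01111  old=01101  +wl: 
  step 9. node 0  ⊔preds=11111  new=11111  stable
  step 10. node 2  ⊔preds=01010  new=11111  old=10101  +wl: 
  step 11. node 3  ⊔preds=11111  new=11111  stable
  step 12. node 5  ⊔preds=11111  new=01010  stable

Least fixpoint reached:
  node 0: 11111
  node 1: 01101
  node 2: 11111
  node 3: 11111
  node 4: 11000
  node 5: 01010
  node 6: 11111
  node 7: 01111

11111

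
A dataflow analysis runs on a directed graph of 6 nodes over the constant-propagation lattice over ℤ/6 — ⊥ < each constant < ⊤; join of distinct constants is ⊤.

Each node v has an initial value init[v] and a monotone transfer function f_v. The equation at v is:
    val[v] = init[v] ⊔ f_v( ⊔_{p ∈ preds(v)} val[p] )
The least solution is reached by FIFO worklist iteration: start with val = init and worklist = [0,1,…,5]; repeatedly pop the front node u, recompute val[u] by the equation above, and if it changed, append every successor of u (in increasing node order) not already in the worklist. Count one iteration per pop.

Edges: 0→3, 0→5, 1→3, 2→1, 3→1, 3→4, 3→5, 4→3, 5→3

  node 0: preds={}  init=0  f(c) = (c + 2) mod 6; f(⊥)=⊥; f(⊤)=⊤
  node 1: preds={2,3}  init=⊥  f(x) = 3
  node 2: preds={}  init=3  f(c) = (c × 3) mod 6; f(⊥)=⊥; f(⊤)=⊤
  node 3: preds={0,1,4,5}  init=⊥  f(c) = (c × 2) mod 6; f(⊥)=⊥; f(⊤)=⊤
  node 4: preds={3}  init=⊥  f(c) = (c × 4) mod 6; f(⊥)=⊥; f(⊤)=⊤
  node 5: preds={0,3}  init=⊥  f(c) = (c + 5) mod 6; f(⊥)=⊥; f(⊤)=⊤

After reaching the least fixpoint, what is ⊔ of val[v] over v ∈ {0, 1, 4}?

⊤

Iteration log — 8 steps:
  step 1. node 0  ⊔preds=⊥  new=0  stable
  step 2. node 1  ⊔preds=3  new=3  old=⊥  +wl: 
  step 3. node 2  ⊔preds=⊥  new=3  stable
  step 4. node 3  ⊔preds=⊤  new=⊤  old=⊥  +wl: 1
  step 5. node 4  ⊔preds=⊤  new=⊤  old=⊥  +wl: 3
  step 6. node 5  ⊔preds=⊤  new=⊤  old=⊥  +wl: 
  step 7. node 1  ⊔preds=⊤  new=3  stable
  step 8. node 3  ⊔preds=⊤  new=⊤  stable

Least fixpoint reached:
  node 0: 0
  node 1: 3
  node 2: 3
  node 3: ⊤
  node 4: ⊤
  node 5: ⊤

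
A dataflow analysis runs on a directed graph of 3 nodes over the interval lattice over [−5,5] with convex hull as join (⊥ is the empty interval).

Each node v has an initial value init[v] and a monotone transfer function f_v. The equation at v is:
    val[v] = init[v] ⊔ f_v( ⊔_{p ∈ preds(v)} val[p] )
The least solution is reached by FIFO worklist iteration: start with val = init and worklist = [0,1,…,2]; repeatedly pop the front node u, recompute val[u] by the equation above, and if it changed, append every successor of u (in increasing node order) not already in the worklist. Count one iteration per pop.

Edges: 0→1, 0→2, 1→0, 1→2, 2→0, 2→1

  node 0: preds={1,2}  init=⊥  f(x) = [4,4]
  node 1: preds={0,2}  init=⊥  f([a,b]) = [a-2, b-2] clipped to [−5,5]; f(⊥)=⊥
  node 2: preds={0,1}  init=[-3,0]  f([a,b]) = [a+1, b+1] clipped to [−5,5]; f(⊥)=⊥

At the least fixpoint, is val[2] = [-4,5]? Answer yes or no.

yes

Iteration log — 7 steps:
  step 1. node 0  ⊔preds=[-3,0]  new=[4,4]  old=⊥  +wl: 
  step 2. node 1  ⊔preds=[-3,4]  new=[-5,2]  old=⊥  +wl: 0
  step 3. node 2  ⊔preds=[-5,4]  new=[-4,5]  old=[-3,0]  +wl: 1
  step 4. node 0  ⊔preds=[-5,5]  new=[4,4]  stable
  step 5. node 1  ⊔preds=[-4,5]  new=[-5,3]  old=[-5,2]  +wl: 0,2
  step 6. node 0  ⊔preds=[-5,5]  new=[4,4]  stable
  step 7. node 2  ⊔preds=[-5,4]  new=[-4,5]  stable

Least fixpoint reached:
  node 0: [4,4]
  node 1: [-5,3]
  node 2: [-4,5]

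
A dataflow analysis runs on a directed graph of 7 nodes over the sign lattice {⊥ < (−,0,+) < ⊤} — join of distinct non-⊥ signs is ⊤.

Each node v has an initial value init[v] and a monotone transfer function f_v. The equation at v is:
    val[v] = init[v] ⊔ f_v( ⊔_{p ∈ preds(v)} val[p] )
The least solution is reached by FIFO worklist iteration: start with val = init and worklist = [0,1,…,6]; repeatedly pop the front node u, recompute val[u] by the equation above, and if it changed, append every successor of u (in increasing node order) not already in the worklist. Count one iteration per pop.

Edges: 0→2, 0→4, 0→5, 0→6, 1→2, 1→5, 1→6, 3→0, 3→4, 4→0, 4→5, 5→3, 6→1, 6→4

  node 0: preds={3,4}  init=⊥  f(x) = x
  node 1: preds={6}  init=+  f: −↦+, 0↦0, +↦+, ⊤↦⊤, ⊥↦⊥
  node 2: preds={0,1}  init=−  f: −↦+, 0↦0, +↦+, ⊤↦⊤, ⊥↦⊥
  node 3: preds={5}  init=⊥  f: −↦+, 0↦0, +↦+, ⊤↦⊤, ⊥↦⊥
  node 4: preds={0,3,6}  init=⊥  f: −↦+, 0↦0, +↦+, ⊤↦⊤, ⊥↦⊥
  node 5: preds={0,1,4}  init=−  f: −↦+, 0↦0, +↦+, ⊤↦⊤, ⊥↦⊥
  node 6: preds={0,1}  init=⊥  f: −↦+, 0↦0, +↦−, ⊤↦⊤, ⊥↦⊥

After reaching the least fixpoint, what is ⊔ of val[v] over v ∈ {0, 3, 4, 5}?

⊤

Iteration log — 24 steps:
  step 1. node 0  ⊔preds=⊥  new=⊥  stable
  step 2. node 1  ⊔preds=⊥  new=+  stable
  step 3. node 2  ⊔preds=+  new=⊤  old=−  +wl: 
  step 4. node 3  ⊔preds=−  new=+  old=⊥  +wl: 0
  step 5. node 4  ⊔preds=+  new=+  old=⊥  +wl: 
  step 6. node 5  ⊔preds=+  new=⊤  old=−  +wl: 3
  step 7. node 6  ⊔preds=+  new=−  old=⊥  +wl: 1,4
  step 8. node 0  ⊔preds=+  new=+  old=⊥  +wl: 2,5,6
  step 9. node 3  ⊔preds=⊤  new=⊤  old=+  +wl: 0
  step 10. node 1  ⊔preds=−  new=+  stable
  step 11. node 4  ⊔preds=⊤  new=⊤  old=+  +wl: 
  step 12. node 2  ⊔preds=+  new=⊤  stable
  step 13. node 5  ⊔preds=⊤  new=⊤  stable
  step 14. node 6  ⊔preds=+  new=−  stable
  step 15. node 0  ⊔preds=⊤  new=⊤  old=+  +wl: 2,4,5,6
  step 16. node 2  ⊔preds=⊤  new=⊤  stable
  step 17. node 4  ⊔preds=⊤  new=⊤  stable
  step 18. node 5  ⊔preds=⊤  new=⊤  stable
  step 19. node 6  ⊔preds=⊤  new=⊤  old=−  +wl: 1,4
  step 20. node 1  ⊔preds=⊤  new=⊤  old=+  +wl: 2,5,6
  step 21. node 4  ⊔preds=⊤  new=⊤  stable
  step 22. node 2  ⊔preds=⊤  new=⊤  stable
  step 23. node 5  ⊔preds=⊤  new=⊤  stable
  step 24. node 6  ⊔preds=⊤  new=⊤  stable

Least fixpoint reached:
  node 0: ⊤
  node 1: ⊤
  node 2: ⊤
  node 3: ⊤
  node 4: ⊤
  node 5: ⊤
  node 6: ⊤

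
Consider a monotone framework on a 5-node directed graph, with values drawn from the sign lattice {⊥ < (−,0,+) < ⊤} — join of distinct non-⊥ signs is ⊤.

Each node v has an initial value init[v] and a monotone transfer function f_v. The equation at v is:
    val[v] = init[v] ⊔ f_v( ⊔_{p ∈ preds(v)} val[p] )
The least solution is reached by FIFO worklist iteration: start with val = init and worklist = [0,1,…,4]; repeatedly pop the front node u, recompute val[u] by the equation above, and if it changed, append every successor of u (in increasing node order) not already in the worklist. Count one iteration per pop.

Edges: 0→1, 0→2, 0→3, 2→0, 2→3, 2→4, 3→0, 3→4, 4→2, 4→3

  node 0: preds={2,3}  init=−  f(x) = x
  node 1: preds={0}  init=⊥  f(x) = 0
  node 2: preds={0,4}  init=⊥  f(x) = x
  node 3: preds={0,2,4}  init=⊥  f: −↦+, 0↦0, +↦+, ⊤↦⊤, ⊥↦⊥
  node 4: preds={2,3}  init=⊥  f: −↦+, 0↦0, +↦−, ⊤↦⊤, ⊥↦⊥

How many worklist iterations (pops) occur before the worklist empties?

Trace (11 dequeues):
  [1] u=0 | in ⊥ | out − | ==
  [2] u=1 | in − | out 0 | prev ⊥ | push {}
  [3] u=2 | in − | out − | prev ⊥ | push {0}
  [4] u=3 | in − | out + | prev ⊥ | push {}
  [5] u=4 | in ⊤ | out ⊤ | prev ⊥ | push {2,3}
  [6] u=0 | in ⊤ | out ⊤ | prev − | push {1}
  [7] u=2 | in ⊤ | out ⊤ | prev − | push {0,4}
  [8] u=3 | in ⊤ | out ⊤ | prev + | push {}
  [9] u=1 | in ⊤ | out 0 | ==
  [10] u=0 | in ⊤ | out ⊤ | ==
  [11] u=4 | in ⊤ | out ⊤ | ==

Converged values:
  [0] ⊤
  [1] 0
  [2] ⊤
  [3] ⊤
  [4] ⊤

11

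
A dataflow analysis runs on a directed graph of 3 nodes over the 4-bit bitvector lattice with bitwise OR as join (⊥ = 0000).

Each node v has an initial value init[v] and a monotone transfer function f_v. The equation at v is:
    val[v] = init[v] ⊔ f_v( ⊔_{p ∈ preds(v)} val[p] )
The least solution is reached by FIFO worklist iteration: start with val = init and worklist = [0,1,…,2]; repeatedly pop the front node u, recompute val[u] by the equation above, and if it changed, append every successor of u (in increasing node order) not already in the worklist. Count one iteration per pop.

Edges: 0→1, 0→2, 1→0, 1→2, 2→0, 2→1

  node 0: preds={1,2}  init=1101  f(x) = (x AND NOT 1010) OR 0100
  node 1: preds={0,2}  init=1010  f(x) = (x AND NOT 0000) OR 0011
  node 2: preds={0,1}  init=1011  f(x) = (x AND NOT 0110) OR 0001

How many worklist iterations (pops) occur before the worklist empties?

Trace (4 dequeues):
  [1] u=0 | in 1011 | out 1101 | ==
  [2] u=1 | in 1111 | out 1111 | prev 1010 | push {0}
  [3] u=2 | in 1111 | out 1011 | ==
  [4] u=0 | in 1111 | out 1101 | ==

Converged values:
  [0] 1101
  [1] 1111
  [2] 1011

4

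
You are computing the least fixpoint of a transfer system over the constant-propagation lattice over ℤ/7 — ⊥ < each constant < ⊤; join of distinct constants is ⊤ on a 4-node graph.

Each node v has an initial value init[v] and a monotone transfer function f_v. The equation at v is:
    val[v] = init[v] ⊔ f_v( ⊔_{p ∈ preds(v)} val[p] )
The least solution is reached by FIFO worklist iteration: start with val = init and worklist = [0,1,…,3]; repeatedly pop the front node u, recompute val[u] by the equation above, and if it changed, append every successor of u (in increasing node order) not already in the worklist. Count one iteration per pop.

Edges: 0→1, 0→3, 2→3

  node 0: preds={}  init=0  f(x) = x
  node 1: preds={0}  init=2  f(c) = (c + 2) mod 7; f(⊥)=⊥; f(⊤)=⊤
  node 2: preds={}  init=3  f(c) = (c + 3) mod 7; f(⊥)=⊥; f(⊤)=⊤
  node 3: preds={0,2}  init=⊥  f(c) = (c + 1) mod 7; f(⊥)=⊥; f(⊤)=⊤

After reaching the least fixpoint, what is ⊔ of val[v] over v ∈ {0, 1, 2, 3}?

⊤

Trace (4 dequeues):
  [1] u=0 | in ⊥ | out 0 | ==
  [2] u=1 | in 0 | out 2 | ==
  [3] u=2 | in ⊥ | out 3 | ==
  [4] u=3 | in ⊤ | out ⊤ | prev ⊥ | push {}

Converged values:
  [0] 0
  [1] 2
  [2] 3
  [3] ⊤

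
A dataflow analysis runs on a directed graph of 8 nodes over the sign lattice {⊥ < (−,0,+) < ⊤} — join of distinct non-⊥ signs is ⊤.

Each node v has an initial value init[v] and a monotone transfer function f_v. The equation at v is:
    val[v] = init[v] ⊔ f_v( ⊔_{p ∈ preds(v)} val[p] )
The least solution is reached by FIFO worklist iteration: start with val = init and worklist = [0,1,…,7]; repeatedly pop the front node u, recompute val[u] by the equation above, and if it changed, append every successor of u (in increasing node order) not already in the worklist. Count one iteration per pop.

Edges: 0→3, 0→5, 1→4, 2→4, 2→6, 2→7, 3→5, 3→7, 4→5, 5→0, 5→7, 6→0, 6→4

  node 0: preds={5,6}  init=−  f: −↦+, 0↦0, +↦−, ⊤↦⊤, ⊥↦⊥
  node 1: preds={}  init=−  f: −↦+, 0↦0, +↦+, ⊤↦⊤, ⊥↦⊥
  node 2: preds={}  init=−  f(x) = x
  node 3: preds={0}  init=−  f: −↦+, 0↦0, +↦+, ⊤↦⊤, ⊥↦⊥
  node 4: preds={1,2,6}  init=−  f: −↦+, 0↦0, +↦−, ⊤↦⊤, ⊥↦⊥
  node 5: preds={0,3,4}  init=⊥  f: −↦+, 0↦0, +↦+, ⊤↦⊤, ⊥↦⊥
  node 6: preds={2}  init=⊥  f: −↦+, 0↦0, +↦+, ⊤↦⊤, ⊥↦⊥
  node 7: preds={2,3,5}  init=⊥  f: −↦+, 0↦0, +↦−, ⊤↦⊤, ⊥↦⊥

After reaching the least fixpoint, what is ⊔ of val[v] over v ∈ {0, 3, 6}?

⊤

Worklist (12 pops):
  #1 pop 0: in=⊥ → − (no change)
  #2 pop 1: in=⊥ → − (no change)
  #3 pop 2: in=⊥ → − (no change)
  #4 pop 3: in=− → ⊤ (was −); enqueue []
  #5 pop 4: in=− → ⊤ (was −); enqueue []
  #6 pop 5: in=⊤ → ⊤ (was ⊥); enqueue [0]
  #7 pop 6: in=− → + (was ⊥); enqueue [4]
  #8 pop 7: in=⊤ → ⊤ (was ⊥); enqueue []
  #9 pop 0: in=⊤ → ⊤ (was −); enqueue [3,5]
  #10 pop 4: in=⊤ → ⊤ (no change)
  #11 pop 3: in=⊤ → ⊤ (no change)
  #12 pop 5: in=⊤ → ⊤ (no change)

Fixpoint:
  val[0] = ⊤
  val[1] = −
  val[2] = −
  val[3] = ⊤
  val[4] = ⊤
  val[5] = ⊤
  val[6] = +
  val[7] = ⊤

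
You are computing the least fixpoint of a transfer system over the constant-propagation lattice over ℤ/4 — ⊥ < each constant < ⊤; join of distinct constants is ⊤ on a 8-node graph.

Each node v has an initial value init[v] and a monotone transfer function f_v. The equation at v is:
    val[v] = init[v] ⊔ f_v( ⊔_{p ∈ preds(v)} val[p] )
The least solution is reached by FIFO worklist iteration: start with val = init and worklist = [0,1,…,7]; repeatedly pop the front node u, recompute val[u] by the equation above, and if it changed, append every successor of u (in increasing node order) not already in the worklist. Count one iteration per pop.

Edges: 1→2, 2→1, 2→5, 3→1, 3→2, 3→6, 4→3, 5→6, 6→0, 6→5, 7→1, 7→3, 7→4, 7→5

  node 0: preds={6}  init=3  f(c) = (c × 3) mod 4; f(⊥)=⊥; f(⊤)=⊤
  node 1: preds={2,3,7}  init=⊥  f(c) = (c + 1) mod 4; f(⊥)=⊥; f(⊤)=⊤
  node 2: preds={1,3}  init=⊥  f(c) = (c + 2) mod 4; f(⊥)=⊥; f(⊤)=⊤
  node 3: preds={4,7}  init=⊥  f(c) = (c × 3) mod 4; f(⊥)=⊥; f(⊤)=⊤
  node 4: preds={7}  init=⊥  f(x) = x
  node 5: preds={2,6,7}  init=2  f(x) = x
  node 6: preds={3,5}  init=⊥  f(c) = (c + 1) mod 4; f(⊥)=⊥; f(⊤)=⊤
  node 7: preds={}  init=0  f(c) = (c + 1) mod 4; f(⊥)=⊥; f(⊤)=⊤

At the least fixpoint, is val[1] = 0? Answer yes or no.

no

Iteration log — 14 steps:
  step 1. node 0  ⊔preds=⊥  new=3  stable
  step 2. node 1  ⊔preds=0  new=1  old=⊥  +wl: 
  step 3. node 2  ⊔preds=1  new=3  old=⊥  +wl: 1
  step 4. node 3  ⊔preds=0  new=0  old=⊥  +wl: 2
  step 5. node 4  ⊔preds=0  new=0  old=⊥  +wl: 3
  step 6. node 5  ⊔preds=⊤  new=⊤  old=2  +wl: 
  step 7. node 6  ⊔preds=⊤  new=⊤  old=⊥  +wl: 0,5
  step 8. node 7  ⊔preds=⊥  new=0  stable
  step 9. node 1  ⊔preds=⊤  new=⊤  old=1  +wl: 
  step 10. node 2  ⊔preds=⊤  new=⊤  old=3  +wl: 1
  step 11. node 3  ⊔preds=0  new=0  stable
  step 12. node 0  ⊔preds=⊤  new=⊤  old=3  +wl: 
  step 13. node 5  ⊔preds=⊤  new=⊤  stable
  step 14. node 1  ⊔preds=⊤  new=⊤  stable

Least fixpoint reached:
  node 0: ⊤
  node 1: ⊤
  node 2: ⊤
  node 3: 0
  node 4: 0
  node 5: ⊤
  node 6: ⊤
  node 7: 0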